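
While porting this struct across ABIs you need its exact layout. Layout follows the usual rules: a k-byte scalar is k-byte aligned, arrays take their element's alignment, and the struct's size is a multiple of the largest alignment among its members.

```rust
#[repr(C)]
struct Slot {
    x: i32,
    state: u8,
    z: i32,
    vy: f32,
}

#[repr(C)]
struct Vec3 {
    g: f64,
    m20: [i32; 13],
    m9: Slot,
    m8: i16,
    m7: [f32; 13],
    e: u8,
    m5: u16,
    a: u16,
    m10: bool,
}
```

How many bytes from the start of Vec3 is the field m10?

138

Slot: x at 0 (size 4, align 4) → ends 4; state at 4 (size 1, align 1) → ends 5; pad 3 to align 4 for z; z at 8 (size 4, align 4) → ends 12; vy at 12 (size 4, align 4) → ends 16; total 16 bytes, alignment 4
g at 0 (size 8, align 8) → ends 8
m20 at 8 (size 52, align 4) → ends 60
m9 at 60 (size 16, align 4) → ends 76
m8 at 76 (size 2, align 2) → ends 78
pad 2 to align 4 for m7
m7 at 80 (size 52, align 4) → ends 132
e at 132 (size 1, align 1) → ends 133
pad 1 to align 2 for m5
m5 at 134 (size 2, align 2) → ends 136
a at 136 (size 2, align 2) → ends 138
m10 at 138 (size 1, align 1) → ends 139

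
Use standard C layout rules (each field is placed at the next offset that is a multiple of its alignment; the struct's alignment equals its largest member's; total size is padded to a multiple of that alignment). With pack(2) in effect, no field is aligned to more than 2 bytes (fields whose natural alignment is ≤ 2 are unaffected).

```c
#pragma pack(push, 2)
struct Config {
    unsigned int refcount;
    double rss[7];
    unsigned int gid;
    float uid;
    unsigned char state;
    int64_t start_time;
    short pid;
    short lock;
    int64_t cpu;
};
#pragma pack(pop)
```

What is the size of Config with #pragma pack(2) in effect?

0..4  refcount  (4B, 2-aligned)
4..60  rss  (56B, 2-aligned)
60..64  gid  (4B, 2-aligned)
64..68  uid  (4B, 2-aligned)
68..69  state  (1B, 1-aligned)
69..70  -- padding (1B)
70..78  start_time  (8B, 2-aligned)
78..80  pid  (2B, 2-aligned)
80..82  lock  (2B, 2-aligned)
82..90  cpu  (8B, 2-aligned)
sizeof = 90, alignof = 2

90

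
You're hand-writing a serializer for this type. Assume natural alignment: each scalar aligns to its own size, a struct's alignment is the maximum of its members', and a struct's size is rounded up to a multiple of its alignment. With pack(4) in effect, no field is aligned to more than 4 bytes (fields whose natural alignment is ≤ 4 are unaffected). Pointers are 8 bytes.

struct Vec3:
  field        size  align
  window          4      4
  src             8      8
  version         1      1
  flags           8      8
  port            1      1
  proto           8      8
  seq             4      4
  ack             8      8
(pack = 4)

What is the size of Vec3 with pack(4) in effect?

48

@0: window [4B, align 4] → 4
@4: src [8B, align 4] → 12
@12: version [1B, align 1] → 13
+3 pad (align 4)
@16: flags [8B, align 4] → 24
@24: port [1B, align 1] → 25
+3 pad (align 4)
@28: proto [8B, align 4] → 36
@36: seq [4B, align 4] → 40
@40: ack [8B, align 4] → 48
size 48, align 4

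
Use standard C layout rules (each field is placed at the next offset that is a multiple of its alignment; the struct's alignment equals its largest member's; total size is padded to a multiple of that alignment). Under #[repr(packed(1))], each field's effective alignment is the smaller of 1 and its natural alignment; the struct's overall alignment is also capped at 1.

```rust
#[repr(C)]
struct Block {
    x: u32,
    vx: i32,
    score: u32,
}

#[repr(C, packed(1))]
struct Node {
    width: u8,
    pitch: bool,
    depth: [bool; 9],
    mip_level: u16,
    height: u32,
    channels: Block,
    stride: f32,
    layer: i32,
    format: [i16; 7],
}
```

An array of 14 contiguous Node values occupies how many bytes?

714

Block: 0..4  x  (4B, 4-aligned); 4..8  vx  (4B, 4-aligned); 8..12  score  (4B, 4-aligned); sizeof = 12, alignof = 4
0..1  width  (1B, 1-aligned)
1..2  pitch  (1B, 1-aligned)
2..11  depth  (9B, 1-aligned)
11..13  mip_level  (2B, 1-aligned)
13..17  height  (4B, 1-aligned)
17..29  channels  (12B, 1-aligned)
29..33  stride  (4B, 1-aligned)
33..37  layer  (4B, 1-aligned)
37..51  format  (14B, 1-aligned)
sizeof = 51, alignof = 1
array of 14: 14 × 51 = 714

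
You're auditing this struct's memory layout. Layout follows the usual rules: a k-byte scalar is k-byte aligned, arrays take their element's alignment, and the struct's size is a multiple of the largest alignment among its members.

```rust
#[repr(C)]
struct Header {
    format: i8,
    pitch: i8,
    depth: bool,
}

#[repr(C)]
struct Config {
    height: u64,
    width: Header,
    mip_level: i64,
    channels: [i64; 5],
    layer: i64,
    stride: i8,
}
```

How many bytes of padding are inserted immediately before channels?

Header: format at 0 (size 1, align 1) → ends 1; pitch at 1 (size 1, align 1) → ends 2; depth at 2 (size 1, align 1) → ends 3; total 3 bytes, alignment 1
height at 0 (size 8, align 8) → ends 8
width at 8 (size 3, align 1) → ends 11
pad 5 to align 8 for mip_level
mip_level at 16 (size 8, align 8) → ends 24
channels at 24 (size 40, align 8) → ends 64

0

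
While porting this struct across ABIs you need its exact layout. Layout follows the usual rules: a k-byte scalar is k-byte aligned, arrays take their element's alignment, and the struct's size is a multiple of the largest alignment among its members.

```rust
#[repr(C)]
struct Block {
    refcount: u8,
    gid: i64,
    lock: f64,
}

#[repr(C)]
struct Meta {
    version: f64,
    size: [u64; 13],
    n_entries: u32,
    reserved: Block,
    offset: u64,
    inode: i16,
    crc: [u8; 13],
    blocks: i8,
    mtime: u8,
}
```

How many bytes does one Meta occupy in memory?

Block: refcount at 0 (size 1, align 1) → ends 1; pad 7 to align 8 for gid; gid at 8 (size 8, align 8) → ends 16; lock at 16 (size 8, align 8) → ends 24; total 24 bytes, alignment 8
version at 0 (size 8, align 8) → ends 8
size at 8 (size 104, align 8) → ends 112
n_entries at 112 (size 4, align 4) → ends 116
pad 4 to align 8 for reserved
reserved at 120 (size 24, align 8) → ends 144
offset at 144 (size 8, align 8) → ends 152
inode at 152 (size 2, align 2) → ends 154
crc at 154 (size 13, align 1) → ends 167
blocks at 167 (size 1, align 1) → ends 168
mtime at 168 (size 1, align 1) → ends 169
tail pad 7 to reach multiple of 8
total 176 bytes, alignment 8

176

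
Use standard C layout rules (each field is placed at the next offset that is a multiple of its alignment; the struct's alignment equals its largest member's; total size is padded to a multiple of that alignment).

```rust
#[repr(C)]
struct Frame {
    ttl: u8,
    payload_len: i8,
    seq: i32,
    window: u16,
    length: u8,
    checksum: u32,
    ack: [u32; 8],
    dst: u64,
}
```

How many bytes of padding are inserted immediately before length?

@0: ttl [1B, align 1] → 1
@1: payload_len [1B, align 1] → 2
+2 pad (align 4)
@4: seq [4B, align 4] → 8
@8: window [2B, align 2] → 10
@10: length [1B, align 1] → 11

0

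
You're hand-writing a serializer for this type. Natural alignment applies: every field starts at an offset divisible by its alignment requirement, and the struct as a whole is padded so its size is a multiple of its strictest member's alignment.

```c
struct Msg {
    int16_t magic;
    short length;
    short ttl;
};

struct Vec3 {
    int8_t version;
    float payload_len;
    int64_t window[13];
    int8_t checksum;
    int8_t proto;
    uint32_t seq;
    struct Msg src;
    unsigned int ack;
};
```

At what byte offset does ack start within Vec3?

128

Msg: 0..2  magic  (2B, 2-aligned); 2..4  length  (2B, 2-aligned); 4..6  ttl  (2B, 2-aligned); sizeof = 6, alignof = 2
0..1  version  (1B, 1-aligned)
1..4  -- padding (3B)
4..8  payload_len  (4B, 4-aligned)
8..112  window  (104B, 8-aligned)
112..113  checksum  (1B, 1-aligned)
113..114  proto  (1B, 1-aligned)
114..116  -- padding (2B)
116..120  seq  (4B, 4-aligned)
120..126  src  (6B, 2-aligned)
126..128  -- padding (2B)
128..132  ack  (4B, 4-aligned)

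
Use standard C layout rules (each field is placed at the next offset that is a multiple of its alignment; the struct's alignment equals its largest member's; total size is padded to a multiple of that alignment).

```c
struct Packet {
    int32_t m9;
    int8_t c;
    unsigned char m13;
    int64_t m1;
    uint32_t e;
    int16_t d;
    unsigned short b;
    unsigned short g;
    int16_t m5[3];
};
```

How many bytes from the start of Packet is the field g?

m9 at 0 (size 4, align 4) → ends 4
c at 4 (size 1, align 1) → ends 5
m13 at 5 (size 1, align 1) → ends 6
pad 2 to align 8 for m1
m1 at 8 (size 8, align 8) → ends 16
e at 16 (size 4, align 4) → ends 20
d at 20 (size 2, align 2) → ends 22
b at 22 (size 2, align 2) → ends 24
g at 24 (size 2, align 2) → ends 26

24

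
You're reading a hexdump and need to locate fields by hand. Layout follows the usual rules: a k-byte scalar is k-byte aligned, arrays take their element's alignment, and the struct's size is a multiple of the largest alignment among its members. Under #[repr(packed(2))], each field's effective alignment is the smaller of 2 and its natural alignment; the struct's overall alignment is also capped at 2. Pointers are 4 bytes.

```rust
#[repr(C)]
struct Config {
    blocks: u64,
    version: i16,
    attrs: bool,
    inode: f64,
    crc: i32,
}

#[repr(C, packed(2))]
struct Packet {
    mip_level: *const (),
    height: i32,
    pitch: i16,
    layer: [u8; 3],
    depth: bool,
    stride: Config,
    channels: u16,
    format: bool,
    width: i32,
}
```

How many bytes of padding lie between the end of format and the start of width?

1

Config: 0..8  blocks  (8B, 8-aligned); 8..10  version  (2B, 2-aligned); 10..11  attrs  (1B, 1-aligned); 11..16  -- padding (5B); 16..24  inode  (8B, 8-aligned); 24..28  crc  (4B, 4-aligned); 28..32  -- tail padding (4B); sizeof = 32, alignof = 8
0..4  mip_level  (4B, 2-aligned)
4..8  height  (4B, 2-aligned)
8..10  pitch  (2B, 2-aligned)
10..13  layer  (3B, 1-aligned)
13..14  depth  (1B, 1-aligned)
14..46  stride  (32B, 2-aligned)
46..48  channels  (2B, 2-aligned)
48..49  format  (1B, 1-aligned)
49..50  -- padding (1B)
50..54  width  (4B, 2-aligned)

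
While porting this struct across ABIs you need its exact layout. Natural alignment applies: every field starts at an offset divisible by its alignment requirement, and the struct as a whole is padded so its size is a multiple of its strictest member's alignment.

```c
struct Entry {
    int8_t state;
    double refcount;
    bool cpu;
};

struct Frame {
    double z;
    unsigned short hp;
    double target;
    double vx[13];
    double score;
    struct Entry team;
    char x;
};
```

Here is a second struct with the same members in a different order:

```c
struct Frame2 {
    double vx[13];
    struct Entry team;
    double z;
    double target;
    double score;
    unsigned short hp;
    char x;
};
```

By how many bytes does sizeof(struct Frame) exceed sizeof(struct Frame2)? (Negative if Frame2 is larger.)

8

Entry: state at 0 (size 1, align 1) → ends 1; pad 7 to align 8 for refcount; refcount at 8 (size 8, align 8) → ends 16; cpu at 16 (size 1, align 1) → ends 17; tail pad 7 to reach multiple of 8; total 24 bytes, alignment 8
z at 0 (size 8, align 8) → ends 8
hp at 8 (size 2, align 2) → ends 10
pad 6 to align 8 for target
target at 16 (size 8, align 8) → ends 24
vx at 24 (size 104, align 8) → ends 128
score at 128 (size 8, align 8) → ends 136
team at 136 (size 24, align 8) → ends 160
x at 160 (size 1, align 1) → ends 161
tail pad 7 to reach multiple of 8
total 168 bytes, alignment 8
— Frame2 —
vx at 0 (size 104, align 8) → ends 104
team at 104 (size 24, align 8) → ends 128
z at 128 (size 8, align 8) → ends 136
target at 136 (size 8, align 8) → ends 144
score at 144 (size 8, align 8) → ends 152
hp at 152 (size 2, align 2) → ends 154
x at 154 (size 1, align 1) → ends 155
tail pad 5 to reach multiple of 8
total 160 bytes, alignment 8
168 − 160 = 8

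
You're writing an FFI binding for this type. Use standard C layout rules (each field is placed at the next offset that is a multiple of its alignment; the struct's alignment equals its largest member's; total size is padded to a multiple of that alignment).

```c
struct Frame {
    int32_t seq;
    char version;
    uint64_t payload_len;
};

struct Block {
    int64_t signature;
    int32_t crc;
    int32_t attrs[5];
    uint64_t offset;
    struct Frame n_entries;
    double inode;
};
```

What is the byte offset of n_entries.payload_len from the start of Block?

Frame: 0..4  seq  (4B, 4-aligned); 4..5  version  (1B, 1-aligned); 5..8  -- padding (3B); 8..16  payload_len  (8B, 8-aligned); sizeof = 16, alignof = 8
0..8  signature  (8B, 8-aligned)
8..12  crc  (4B, 4-aligned)
12..32  attrs  (20B, 4-aligned)
32..40  offset  (8B, 8-aligned)
40..56  n_entries  (16B, 8-aligned)
within Frame: payload_len at 8
40 + 8 = 48

48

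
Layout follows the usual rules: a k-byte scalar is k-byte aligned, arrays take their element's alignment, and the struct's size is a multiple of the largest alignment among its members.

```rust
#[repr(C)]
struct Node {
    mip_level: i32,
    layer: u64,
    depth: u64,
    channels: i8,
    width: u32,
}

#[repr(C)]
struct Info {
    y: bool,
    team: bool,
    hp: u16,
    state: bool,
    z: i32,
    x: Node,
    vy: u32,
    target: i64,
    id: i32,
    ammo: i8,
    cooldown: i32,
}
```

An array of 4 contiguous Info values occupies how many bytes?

320

Node: 0..4  mip_level  (4B, 4-aligned); 4..8  -- padding (4B); 8..16  layer  (8B, 8-aligned); 16..24  depth  (8B, 8-aligned); 24..25  channels  (1B, 1-aligned); 25..28  -- padding (3B); 28..32  width  (4B, 4-aligned); sizeof = 32, alignof = 8
0..1  y  (1B, 1-aligned)
1..2  team  (1B, 1-aligned)
2..4  hp  (2B, 2-aligned)
4..5  state  (1B, 1-aligned)
5..8  -- padding (3B)
8..12  z  (4B, 4-aligned)
12..16  -- padding (4B)
16..48  x  (32B, 8-aligned)
48..52  vy  (4B, 4-aligned)
52..56  -- padding (4B)
56..64  target  (8B, 8-aligned)
64..68  id  (4B, 4-aligned)
68..69  ammo  (1B, 1-aligned)
69..72  -- padding (3B)
72..76  cooldown  (4B, 4-aligned)
76..80  -- tail padding (4B)
sizeof = 80, alignof = 8
array of 4: 4 × 80 = 320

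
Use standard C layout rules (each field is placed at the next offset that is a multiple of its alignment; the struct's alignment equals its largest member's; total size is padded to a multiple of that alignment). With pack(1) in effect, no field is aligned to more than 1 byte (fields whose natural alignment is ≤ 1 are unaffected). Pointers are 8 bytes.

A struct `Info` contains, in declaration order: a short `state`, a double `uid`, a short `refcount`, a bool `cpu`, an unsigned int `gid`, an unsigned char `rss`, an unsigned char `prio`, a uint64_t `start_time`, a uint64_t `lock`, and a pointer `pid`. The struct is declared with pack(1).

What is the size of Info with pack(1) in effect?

43

0..2  state  (2B, 1-aligned)
2..10  uid  (8B, 1-aligned)
10..12  refcount  (2B, 1-aligned)
12..13  cpu  (1B, 1-aligned)
13..17  gid  (4B, 1-aligned)
17..18  rss  (1B, 1-aligned)
18..19  prio  (1B, 1-aligned)
19..27  start_time  (8B, 1-aligned)
27..35  lock  (8B, 1-aligned)
35..43  pid  (8B, 1-aligned)
sizeof = 43, alignof = 1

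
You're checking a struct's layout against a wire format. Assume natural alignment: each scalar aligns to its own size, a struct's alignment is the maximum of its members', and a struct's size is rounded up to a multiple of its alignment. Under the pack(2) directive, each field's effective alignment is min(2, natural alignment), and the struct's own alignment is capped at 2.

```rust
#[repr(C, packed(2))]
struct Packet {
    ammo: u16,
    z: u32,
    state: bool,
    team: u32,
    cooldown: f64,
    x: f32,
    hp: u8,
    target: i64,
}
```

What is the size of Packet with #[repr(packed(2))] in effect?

0..2  ammo  (2B, 2-aligned)
2..6  z  (4B, 2-aligned)
6..7  state  (1B, 1-aligned)
7..8  -- padding (1B)
8..12  team  (4B, 2-aligned)
12..20  cooldown  (8B, 2-aligned)
20..24  x  (4B, 2-aligned)
24..25  hp  (1B, 1-aligned)
25..26  -- padding (1B)
26..34  target  (8B, 2-aligned)
sizeof = 34, alignof = 2

34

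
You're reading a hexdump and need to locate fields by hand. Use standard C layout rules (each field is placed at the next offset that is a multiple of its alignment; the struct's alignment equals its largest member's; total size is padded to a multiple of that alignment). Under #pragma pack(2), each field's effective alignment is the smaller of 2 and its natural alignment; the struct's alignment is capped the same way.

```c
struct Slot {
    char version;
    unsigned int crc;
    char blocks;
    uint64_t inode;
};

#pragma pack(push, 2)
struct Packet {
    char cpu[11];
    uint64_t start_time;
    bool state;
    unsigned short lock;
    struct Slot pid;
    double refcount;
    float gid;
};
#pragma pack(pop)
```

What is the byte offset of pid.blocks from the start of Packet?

Slot: 0..1  version  (1B, 1-aligned); 1..4  -- padding (3B); 4..8  crc  (4B, 4-aligned); 8..9  blocks  (1B, 1-aligned); 9..16  -- padding (7B); 16..24  inode  (8B, 8-aligned); sizeof = 24, alignof = 8
0..11  cpu  (11B, 1-aligned)
11..12  -- padding (1B)
12..20  start_time  (8B, 2-aligned)
20..21  state  (1B, 1-aligned)
21..22  -- padding (1B)
22..24  lock  (2B, 2-aligned)
24..48  pid  (24B, 2-aligned)
within Slot: blocks at 8
24 + 8 = 32

32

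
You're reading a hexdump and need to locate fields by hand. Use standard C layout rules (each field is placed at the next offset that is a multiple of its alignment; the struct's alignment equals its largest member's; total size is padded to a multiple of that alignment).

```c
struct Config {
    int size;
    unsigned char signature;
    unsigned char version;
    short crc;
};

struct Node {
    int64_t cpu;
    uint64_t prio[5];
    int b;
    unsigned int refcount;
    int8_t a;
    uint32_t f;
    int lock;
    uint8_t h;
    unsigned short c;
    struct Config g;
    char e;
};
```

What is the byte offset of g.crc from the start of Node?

Config: size at 0 (size 4, align 4) → ends 4; signature at 4 (size 1, align 1) → ends 5; version at 5 (size 1, align 1) → ends 6; crc at 6 (size 2, align 2) → ends 8; total 8 bytes, alignment 4
cpu at 0 (size 8, align 8) → ends 8
prio at 8 (size 40, align 8) → ends 48
b at 48 (size 4, align 4) → ends 52
refcount at 52 (size 4, align 4) → ends 56
a at 56 (size 1, align 1) → ends 57
pad 3 to align 4 for f
f at 60 (size 4, align 4) → ends 64
lock at 64 (size 4, align 4) → ends 68
h at 68 (size 1, align 1) → ends 69
pad 1 to align 2 for c
c at 70 (size 2, align 2) → ends 72
g at 72 (size 8, align 4) → ends 80
within Config: crc at 6
72 + 6 = 78

78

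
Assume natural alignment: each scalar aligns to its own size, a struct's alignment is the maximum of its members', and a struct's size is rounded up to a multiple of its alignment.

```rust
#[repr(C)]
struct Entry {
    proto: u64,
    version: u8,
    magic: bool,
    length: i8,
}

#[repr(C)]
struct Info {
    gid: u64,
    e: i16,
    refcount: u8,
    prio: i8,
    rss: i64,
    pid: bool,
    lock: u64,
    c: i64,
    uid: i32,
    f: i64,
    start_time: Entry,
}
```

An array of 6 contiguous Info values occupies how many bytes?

480

Entry: 0..8  proto  (8B, 8-aligned); 8..9  version  (1B, 1-aligned); 9..10  magic  (1B, 1-aligned); 10..11  length  (1B, 1-aligned); 11..16  -- tail padding (5B); sizeof = 16, alignof = 8
0..8  gid  (8B, 8-aligned)
8..10  e  (2B, 2-aligned)
10..11  refcount  (1B, 1-aligned)
11..12  prio  (1B, 1-aligned)
12..16  -- padding (4B)
16..24  rss  (8B, 8-aligned)
24..25  pid  (1B, 1-aligned)
25..32  -- padding (7B)
32..40  lock  (8B, 8-aligned)
40..48  c  (8B, 8-aligned)
48..52  uid  (4B, 4-aligned)
52..56  -- padding (4B)
56..64  f  (8B, 8-aligned)
64..80  start_time  (16B, 8-aligned)
sizeof = 80, alignof = 8
array of 6: 6 × 80 = 480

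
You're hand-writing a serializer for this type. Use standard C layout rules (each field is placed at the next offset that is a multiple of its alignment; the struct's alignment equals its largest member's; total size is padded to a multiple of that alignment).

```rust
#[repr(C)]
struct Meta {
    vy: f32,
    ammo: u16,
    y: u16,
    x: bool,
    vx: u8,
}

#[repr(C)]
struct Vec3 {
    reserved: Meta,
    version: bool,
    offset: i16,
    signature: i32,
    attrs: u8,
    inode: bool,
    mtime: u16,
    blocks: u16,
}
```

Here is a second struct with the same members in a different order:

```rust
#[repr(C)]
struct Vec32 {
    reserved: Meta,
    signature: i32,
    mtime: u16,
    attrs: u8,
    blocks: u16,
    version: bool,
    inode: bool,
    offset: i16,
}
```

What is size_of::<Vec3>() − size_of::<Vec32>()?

Meta: vy at 0 (size 4, align 4) → ends 4; ammo at 4 (size 2, align 2) → ends 6; y at 6 (size 2, align 2) → ends 8; x at 8 (size 1, align 1) → ends 9; vx at 9 (size 1, align 1) → ends 10; tail pad 2 to reach multiple of 4; total 12 bytes, alignment 4
reserved at 0 (size 12, align 4) → ends 12
version at 12 (size 1, align 1) → ends 13
pad 1 to align 2 for offset
offset at 14 (size 2, align 2) → ends 16
signature at 16 (size 4, align 4) → ends 20
attrs at 20 (size 1, align 1) → ends 21
inode at 21 (size 1, align 1) → ends 22
mtime at 22 (size 2, align 2) → ends 24
blocks at 24 (size 2, align 2) → ends 26
tail pad 2 to reach multiple of 4
total 28 bytes, alignment 4
— Vec32 —
reserved at 0 (size 12, align 4) → ends 12
signature at 12 (size 4, align 4) → ends 16
mtime at 16 (size 2, align 2) → ends 18
attrs at 18 (size 1, align 1) → ends 19
pad 1 to align 2 for blocks
blocks at 20 (size 2, align 2) → ends 22
version at 22 (size 1, align 1) → ends 23
inode at 23 (size 1, align 1) → ends 24
offset at 24 (size 2, align 2) → ends 26
tail pad 2 to reach multiple of 4
total 28 bytes, alignment 4
28 − 28 = 0

0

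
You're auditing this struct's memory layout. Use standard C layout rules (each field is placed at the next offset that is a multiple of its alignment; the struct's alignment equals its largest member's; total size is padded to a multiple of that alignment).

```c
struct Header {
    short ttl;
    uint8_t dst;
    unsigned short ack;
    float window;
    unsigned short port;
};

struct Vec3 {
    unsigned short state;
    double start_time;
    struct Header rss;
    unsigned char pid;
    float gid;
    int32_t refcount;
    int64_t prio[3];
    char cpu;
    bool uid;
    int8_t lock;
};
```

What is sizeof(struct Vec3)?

80

Header: ttl at 0 (size 2, align 2) → ends 2; dst at 2 (size 1, align 1) → ends 3; pad 1 to align 2 for ack; ack at 4 (size 2, align 2) → ends 6; pad 2 to align 4 for window; window at 8 (size 4, align 4) → ends 12; port at 12 (size 2, align 2) → ends 14; tail pad 2 to reach multiple of 4; total 16 bytes, alignment 4
state at 0 (size 2, align 2) → ends 2
pad 6 to align 8 for start_time
start_time at 8 (size 8, align 8) → ends 16
rss at 16 (size 16, align 4) → ends 32
pid at 32 (size 1, align 1) → ends 33
pad 3 to align 4 for gid
gid at 36 (size 4, align 4) → ends 40
refcount at 40 (size 4, align 4) → ends 44
pad 4 to align 8 for prio
prio at 48 (size 24, align 8) → ends 72
cpu at 72 (size 1, align 1) → ends 73
uid at 73 (size 1, align 1) → ends 74
lock at 74 (size 1, align 1) → ends 75
tail pad 5 to reach multiple of 8
total 80 bytes, alignment 8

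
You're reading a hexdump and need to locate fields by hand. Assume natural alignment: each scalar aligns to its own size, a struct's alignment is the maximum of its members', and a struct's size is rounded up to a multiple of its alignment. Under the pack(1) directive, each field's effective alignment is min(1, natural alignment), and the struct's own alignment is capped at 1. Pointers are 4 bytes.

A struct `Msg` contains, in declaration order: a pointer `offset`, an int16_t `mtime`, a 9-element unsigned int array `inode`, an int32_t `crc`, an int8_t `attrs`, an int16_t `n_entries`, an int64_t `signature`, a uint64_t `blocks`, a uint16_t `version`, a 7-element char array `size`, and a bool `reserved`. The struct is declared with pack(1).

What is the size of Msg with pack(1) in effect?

75

@0: offset [4B, align 1] → 4
@4: mtime [2B, align 1] → 6
@6: inode [36B, align 1] → 42
@42: crc [4B, align 1] → 46
@46: attrs [1B, align 1] → 47
@47: n_entries [2B, align 1] → 49
@49: signature [8B, align 1] → 57
@57: blocks [8B, align 1] → 65
@65: version [2B, align 1] → 67
@67: size [7B, align 1] → 74
@74: reserved [1B, align 1] → 75
size 75, align 1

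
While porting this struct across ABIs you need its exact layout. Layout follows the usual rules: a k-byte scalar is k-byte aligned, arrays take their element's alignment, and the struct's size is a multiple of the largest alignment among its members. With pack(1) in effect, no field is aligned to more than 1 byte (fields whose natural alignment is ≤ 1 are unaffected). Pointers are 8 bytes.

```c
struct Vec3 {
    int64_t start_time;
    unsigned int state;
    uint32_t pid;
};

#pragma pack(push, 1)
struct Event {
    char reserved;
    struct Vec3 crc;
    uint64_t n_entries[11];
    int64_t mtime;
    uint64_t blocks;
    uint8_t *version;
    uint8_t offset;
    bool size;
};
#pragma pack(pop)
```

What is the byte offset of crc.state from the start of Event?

Vec3: start_time at 0 (size 8, align 8) → ends 8; state at 8 (size 4, align 4) → ends 12; pid at 12 (size 4, align 4) → ends 16; total 16 bytes, alignment 8
reserved at 0 (size 1, align 1) → ends 1
crc at 1 (size 16, align 1) → ends 17
within Vec3: state at 8
1 + 8 = 9

9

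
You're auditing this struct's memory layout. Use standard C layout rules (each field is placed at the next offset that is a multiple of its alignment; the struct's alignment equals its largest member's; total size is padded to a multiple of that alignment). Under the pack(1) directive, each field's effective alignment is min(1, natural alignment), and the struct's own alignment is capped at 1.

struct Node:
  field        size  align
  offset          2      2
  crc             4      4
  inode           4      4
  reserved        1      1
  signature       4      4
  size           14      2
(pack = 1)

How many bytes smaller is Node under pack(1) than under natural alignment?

natural layout:
  0..2  offset  (2B, 2-aligned)
  2..4  -- padding (2B)
  4..8  crc  (4B, 4-aligned)
  8..12  inode  (4B, 4-aligned)
  12..13  reserved  (1B, 1-aligned)
  13..16  -- padding (3B)
  16..20  signature  (4B, 4-aligned)
  20..34  size  (14B, 2-aligned)
  34..36  -- tail padding (2B)
  sizeof = 36, alignof = 4
packed(1) layout:
  0..2  offset  (2B, 1-aligned)
  2..6  crc  (4B, 1-aligned)
  6..10  inode  (4B, 1-aligned)
  10..11  reserved  (1B, 1-aligned)
  11..15  signature  (4B, 1-aligned)
  15..29  size  (14B, 1-aligned)
  sizeof = 29, alignof = 1
36 − 29 = 7

7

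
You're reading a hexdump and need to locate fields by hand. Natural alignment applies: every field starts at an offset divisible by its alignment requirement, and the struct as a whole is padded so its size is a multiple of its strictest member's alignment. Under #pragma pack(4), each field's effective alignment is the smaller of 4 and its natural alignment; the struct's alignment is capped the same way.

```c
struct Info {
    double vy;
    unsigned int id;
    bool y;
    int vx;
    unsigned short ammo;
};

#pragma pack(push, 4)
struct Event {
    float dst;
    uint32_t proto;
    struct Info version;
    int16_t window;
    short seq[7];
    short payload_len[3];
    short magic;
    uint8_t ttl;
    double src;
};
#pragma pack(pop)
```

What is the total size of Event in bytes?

Info: @0: vy [8B, align 8] → 8; @8: id [4B, align 4] → 12; @12: y [1B, align 1] → 13; +3 pad (align 4); @16: vx [4B, align 4] → 20; @20: ammo [2B, align 2] → 22; +2 tail pad (align 8); size 24, align 8
@0: dst [4B, align 4] → 4
@4: proto [4B, align 4] → 8
@8: version [24B, align 4] → 32
@32: window [2B, align 2] → 34
@34: seq [14B, align 2] → 48
@48: payload_len [6B, align 2] → 54
@54: magic [2B, align 2] → 56
@56: ttl [1B, align 1] → 57
+3 pad (align 4)
@60: src [8B, align 4] → 68
size 68, align 4

68 bytes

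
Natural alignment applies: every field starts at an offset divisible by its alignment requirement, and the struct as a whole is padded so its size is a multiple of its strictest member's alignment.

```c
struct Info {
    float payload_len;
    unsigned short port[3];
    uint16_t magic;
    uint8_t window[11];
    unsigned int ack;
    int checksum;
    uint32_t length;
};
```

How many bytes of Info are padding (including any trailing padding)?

1

payload_len at 0 (size 4, align 4) → ends 4
port at 4 (size 6, align 2) → ends 10
magic at 10 (size 2, align 2) → ends 12
window at 12 (size 11, align 1) → ends 23
pad 1 to align 4 for ack
ack at 24 (size 4, align 4) → ends 28
checksum at 28 (size 4, align 4) → ends 32
length at 32 (size 4, align 4) → ends 36
total 36 bytes, alignment 4
data bytes 35, size 36 → padding 1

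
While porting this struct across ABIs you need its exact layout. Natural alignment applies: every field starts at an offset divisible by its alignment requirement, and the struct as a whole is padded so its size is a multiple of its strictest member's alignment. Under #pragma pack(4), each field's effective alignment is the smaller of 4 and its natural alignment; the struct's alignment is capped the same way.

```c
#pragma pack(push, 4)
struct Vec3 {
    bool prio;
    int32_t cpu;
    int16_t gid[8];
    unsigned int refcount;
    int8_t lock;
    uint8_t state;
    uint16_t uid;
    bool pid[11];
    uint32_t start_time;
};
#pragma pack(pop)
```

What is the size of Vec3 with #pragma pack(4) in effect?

@0: prio [1B, align 1] → 1
+3 pad (align 4)
@4: cpu [4B, align 4] → 8
@8: gid [16B, align 2] → 24
@24: refcount [4B, align 4] → 28
@28: lock [1B, align 1] → 29
@29: state [1B, align 1] → 30
@30: uid [2B, align 2] → 32
@32: pid [11B, align 1] → 43
+1 pad (align 4)
@44: start_time [4B, align 4] → 48
size 48, align 4

48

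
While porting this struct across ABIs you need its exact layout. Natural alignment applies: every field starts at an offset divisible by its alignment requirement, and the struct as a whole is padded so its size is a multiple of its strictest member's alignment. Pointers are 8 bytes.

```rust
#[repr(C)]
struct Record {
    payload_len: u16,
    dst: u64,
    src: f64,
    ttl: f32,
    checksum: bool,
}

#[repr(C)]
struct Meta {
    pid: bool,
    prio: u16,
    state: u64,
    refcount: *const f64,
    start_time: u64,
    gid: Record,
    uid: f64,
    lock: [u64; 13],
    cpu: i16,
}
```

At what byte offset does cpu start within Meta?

Record: @0: payload_len [2B, align 2] → 2; +6 pad (align 8); @8: dst [8B, align 8] → 16; @16: src [8B, align 8] → 24; @24: ttl [4B, align 4] → 28; @28: checksum [1B, align 1] → 29; +3 tail pad (align 8); size 32, align 8
@0: pid [1B, align 1] → 1
+1 pad (align 2)
@2: prio [2B, align 2] → 4
+4 pad (align 8)
@8: state [8B, align 8] → 16
@16: refcount [8B, align 8] → 24
@24: start_time [8B, align 8] → 32
@32: gid [32B, align 8] → 64
@64: uid [8B, align 8] → 72
@72: lock [104B, align 8] → 176
@176: cpu [2B, align 2] → 178

176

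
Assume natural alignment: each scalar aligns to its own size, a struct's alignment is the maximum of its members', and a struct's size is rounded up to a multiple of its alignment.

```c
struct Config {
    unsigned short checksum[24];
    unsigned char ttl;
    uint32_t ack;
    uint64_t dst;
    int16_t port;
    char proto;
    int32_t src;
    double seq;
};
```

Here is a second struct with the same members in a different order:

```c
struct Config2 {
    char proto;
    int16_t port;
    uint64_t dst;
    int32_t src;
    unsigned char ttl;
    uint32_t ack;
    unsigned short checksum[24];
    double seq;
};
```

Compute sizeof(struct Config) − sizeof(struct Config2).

checksum at 0 (size 48, align 2) → ends 48
ttl at 48 (size 1, align 1) → ends 49
pad 3 to align 4 for ack
ack at 52 (size 4, align 4) → ends 56
dst at 56 (size 8, align 8) → ends 64
port at 64 (size 2, align 2) → ends 66
proto at 66 (size 1, align 1) → ends 67
pad 1 to align 4 for src
src at 68 (size 4, align 4) → ends 72
seq at 72 (size 8, align 8) → ends 80
total 80 bytes, alignment 8
— Config2 —
proto at 0 (size 1, align 1) → ends 1
pad 1 to align 2 for port
port at 2 (size 2, align 2) → ends 4
pad 4 to align 8 for dst
dst at 8 (size 8, align 8) → ends 16
src at 16 (size 4, align 4) → ends 20
ttl at 20 (size 1, align 1) → ends 21
pad 3 to align 4 for ack
ack at 24 (size 4, align 4) → ends 28
checksum at 28 (size 48, align 2) → ends 76
pad 4 to align 8 for seq
seq at 80 (size 8, align 8) → ends 88
total 88 bytes, alignment 8
80 − 88 = -8

-8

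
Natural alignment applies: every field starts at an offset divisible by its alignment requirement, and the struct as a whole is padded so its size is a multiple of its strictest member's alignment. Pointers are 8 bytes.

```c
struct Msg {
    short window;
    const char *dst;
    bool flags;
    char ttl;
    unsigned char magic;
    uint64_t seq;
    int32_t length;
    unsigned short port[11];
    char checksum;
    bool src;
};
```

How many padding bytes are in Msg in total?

15

@0: window [2B, align 2] → 2
+6 pad (align 8)
@8: dst [8B, align 8] → 16
@16: flags [1B, align 1] → 17
@17: ttl [1B, align 1] → 18
@18: magic [1B, align 1] → 19
+5 pad (align 8)
@24: seq [8B, align 8] → 32
@32: length [4B, align 4] → 36
@36: port [22B, align 2] → 58
@58: checksum [1B, align 1] → 59
@59: src [1B, align 1] → 60
+4 tail pad (align 8)
size 64, align 8
data bytes 49, size 64 → padding 15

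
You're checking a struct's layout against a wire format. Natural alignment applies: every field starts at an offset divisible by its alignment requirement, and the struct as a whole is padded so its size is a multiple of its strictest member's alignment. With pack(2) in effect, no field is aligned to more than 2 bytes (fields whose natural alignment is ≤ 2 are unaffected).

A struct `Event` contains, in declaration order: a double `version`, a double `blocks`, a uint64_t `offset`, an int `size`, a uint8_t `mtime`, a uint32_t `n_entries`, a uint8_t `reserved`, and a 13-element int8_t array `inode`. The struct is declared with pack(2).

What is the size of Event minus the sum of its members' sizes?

1

@0: version [8B, align 2] → 8
@8: blocks [8B, align 2] → 16
@16: offset [8B, align 2] → 24
@24: size [4B, align 2] → 28
@28: mtime [1B, align 1] → 29
+1 pad (align 2)
@30: n_entries [4B, align 2] → 34
@34: reserved [1B, align 1] → 35
@35: inode [13B, align 1] → 48
size 48, align 2
data bytes 47, size 48 → padding 1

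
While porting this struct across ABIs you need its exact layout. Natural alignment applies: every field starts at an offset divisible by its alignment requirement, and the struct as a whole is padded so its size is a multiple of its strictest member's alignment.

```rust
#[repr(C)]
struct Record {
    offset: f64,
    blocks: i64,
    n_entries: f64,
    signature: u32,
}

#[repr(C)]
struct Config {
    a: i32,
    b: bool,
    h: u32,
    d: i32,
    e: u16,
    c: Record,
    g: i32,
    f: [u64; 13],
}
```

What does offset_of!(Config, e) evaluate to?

Record: 0..8  offset  (8B, 8-aligned); 8..16  blocks  (8B, 8-aligned); 16..24  n_entries  (8B, 8-aligned); 24..28  signature  (4B, 4-aligned); 28..32  -- tail padding (4B); sizeof = 32, alignof = 8
0..4  a  (4B, 4-aligned)
4..5  b  (1B, 1-aligned)
5..8  -- padding (3B)
8..12  h  (4B, 4-aligned)
12..16  d  (4B, 4-aligned)
16..18  e  (2B, 2-aligned)

16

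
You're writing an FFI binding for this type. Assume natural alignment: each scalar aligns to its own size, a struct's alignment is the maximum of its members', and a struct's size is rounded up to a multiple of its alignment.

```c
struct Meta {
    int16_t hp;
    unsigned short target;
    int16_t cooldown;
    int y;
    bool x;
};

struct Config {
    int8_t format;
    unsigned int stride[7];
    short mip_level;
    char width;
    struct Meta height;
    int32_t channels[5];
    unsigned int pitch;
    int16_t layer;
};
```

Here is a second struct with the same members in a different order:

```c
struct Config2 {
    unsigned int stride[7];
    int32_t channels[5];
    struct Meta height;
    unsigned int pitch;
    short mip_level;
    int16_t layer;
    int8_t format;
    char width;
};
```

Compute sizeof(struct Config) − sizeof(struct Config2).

4

Meta: @0: hp [2B, align 2] → 2; @2: target [2B, align 2] → 4; @4: cooldown [2B, align 2] → 6; +2 pad (align 4); @8: y [4B, align 4] → 12; @12: x [1B, align 1] → 13; +3 tail pad (align 4); size 16, align 4
@0: format [1B, align 1] → 1
+3 pad (align 4)
@4: stride [28B, align 4] → 32
@32: mip_level [2B, align 2] → 34
@34: width [1B, align 1] → 35
+1 pad (align 4)
@36: height [16B, align 4] → 52
@52: channels [20B, align 4] → 72
@72: pitch [4B, align 4] → 76
@76: layer [2B, align 2] → 78
+2 tail pad (align 4)
size 80, align 4
— Config2 —
@0: stride [28B, align 4] → 28
@28: channels [20B, align 4] → 48
@48: height [16B, align 4] → 64
@64: pitch [4B, align 4] → 68
@68: mip_level [2B, align 2] → 70
@70: layer [2B, align 2] → 72
@72: format [1B, align 1] → 73
@73: width [1B, align 1] → 74
+2 tail pad (align 4)
size 76, align 4
80 − 76 = 4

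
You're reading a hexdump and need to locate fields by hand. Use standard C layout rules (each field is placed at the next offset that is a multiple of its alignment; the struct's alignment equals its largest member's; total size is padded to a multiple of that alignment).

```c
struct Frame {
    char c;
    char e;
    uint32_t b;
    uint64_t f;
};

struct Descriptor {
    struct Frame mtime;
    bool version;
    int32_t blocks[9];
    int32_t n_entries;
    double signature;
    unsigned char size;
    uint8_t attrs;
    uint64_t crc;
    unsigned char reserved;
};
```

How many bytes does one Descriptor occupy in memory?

Frame: 0..1  c  (1B, 1-aligned); 1..2  e  (1B, 1-aligned); 2..4  -- padding (2B); 4..8  b  (4B, 4-aligned); 8..16  f  (8B, 8-aligned); sizeof = 16, alignof = 8
0..16  mtime  (16B, 8-aligned)
16..17  version  (1B, 1-aligned)
17..20  -- padding (3B)
20..56  blocks  (36B, 4-aligned)
56..60  n_entries  (4B, 4-aligned)
60..64  -- padding (4B)
64..72  signature  (8B, 8-aligned)
72..73  size  (1B, 1-aligned)
73..74  attrs  (1B, 1-aligned)
74..80  -- padding (6B)
80..88  crc  (8B, 8-aligned)
88..89  reserved  (1B, 1-aligned)
89..96  -- tail padding (7B)
sizeof = 96, alignof = 8

96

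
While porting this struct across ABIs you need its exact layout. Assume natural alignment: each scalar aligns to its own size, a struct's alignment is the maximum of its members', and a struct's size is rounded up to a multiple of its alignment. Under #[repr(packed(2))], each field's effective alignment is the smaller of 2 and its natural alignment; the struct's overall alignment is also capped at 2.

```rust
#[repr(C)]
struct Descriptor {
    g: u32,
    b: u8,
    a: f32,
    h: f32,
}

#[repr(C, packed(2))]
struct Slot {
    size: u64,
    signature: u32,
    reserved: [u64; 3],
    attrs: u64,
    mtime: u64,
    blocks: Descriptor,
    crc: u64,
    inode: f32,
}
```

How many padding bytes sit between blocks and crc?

0

Descriptor: @0: g [4B, align 4] → 4; @4: b [1B, align 1] → 5; +3 pad (align 4); @8: a [4B, align 4] → 12; @12: h [4B, align 4] → 16; size 16, align 4
@0: size [8B, align 2] → 8
@8: signature [4B, align 2] → 12
@12: reserved [24B, align 2] → 36
@36: attrs [8B, align 2] → 44
@44: mtime [8B, align 2] → 52
@52: blocks [16B, align 2] → 68
@68: crc [8B, align 2] → 76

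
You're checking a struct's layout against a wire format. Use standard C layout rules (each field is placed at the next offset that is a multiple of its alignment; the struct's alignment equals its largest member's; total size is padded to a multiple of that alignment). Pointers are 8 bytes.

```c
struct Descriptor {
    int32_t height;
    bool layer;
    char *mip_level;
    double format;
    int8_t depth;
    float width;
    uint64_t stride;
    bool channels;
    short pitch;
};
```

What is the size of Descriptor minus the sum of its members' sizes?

@0: height [4B, align 4] → 4
@4: layer [1B, align 1] → 5
+3 pad (align 8)
@8: mip_level [8B, align 8] → 16
@16: format [8B, align 8] → 24
@24: depth [1B, align 1] → 25
+3 pad (align 4)
@28: width [4B, align 4] → 32
@32: stride [8B, align 8] → 40
@40: channels [1B, align 1] → 41
+1 pad (align 2)
@42: pitch [2B, align 2] → 44
+4 tail pad (align 8)
size 48, align 8
data bytes 37, size 48 → padding 11

11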